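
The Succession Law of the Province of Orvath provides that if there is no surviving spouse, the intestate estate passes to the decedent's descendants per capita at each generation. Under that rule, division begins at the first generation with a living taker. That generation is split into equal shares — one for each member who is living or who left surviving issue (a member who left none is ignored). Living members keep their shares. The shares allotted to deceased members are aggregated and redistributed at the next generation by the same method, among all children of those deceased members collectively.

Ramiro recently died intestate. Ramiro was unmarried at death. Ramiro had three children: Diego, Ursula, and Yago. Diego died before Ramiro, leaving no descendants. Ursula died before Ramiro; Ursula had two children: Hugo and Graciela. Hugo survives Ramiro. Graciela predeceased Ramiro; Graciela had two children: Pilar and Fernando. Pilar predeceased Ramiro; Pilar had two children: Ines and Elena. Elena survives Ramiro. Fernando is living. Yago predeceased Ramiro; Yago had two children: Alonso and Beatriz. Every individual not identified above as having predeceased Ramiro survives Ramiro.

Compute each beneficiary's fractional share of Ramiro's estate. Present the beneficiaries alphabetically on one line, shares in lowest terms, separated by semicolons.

Alonso 1/4; Beatriz 1/4; Elena 1/16; Fernando 1/8; Hugo 1/4; Ines 1/16

There is no surviving spouse, so the entire estate passes to Ramiro's descendants per capita at each generation.
No one at generation 1 (Ursula, Yago) is living; moving to the next generation.
At generation 2 (Hugo, Graciela, Alonso, Beatriz) there are 4 shares of (1)/4 = 1/4 each.
Living: Hugo, Alonso, and Beatriz — each takes 1/4.
Deceased: Graciela. That 1/4 share is carried to generation 3.
At generation 3 (Pilar, Fernando) there are 2 shares of (1/4)/2 = 1/8 each.
Living: Fernando — each takes 1/8.
Deceased: Pilar. That 1/8 share is carried to generation 4.
At generation 4 (Ines, Elena) there are 2 shares of (1/8)/2 = 1/16 each.
Living: Ines and Elena — each takes 1/16.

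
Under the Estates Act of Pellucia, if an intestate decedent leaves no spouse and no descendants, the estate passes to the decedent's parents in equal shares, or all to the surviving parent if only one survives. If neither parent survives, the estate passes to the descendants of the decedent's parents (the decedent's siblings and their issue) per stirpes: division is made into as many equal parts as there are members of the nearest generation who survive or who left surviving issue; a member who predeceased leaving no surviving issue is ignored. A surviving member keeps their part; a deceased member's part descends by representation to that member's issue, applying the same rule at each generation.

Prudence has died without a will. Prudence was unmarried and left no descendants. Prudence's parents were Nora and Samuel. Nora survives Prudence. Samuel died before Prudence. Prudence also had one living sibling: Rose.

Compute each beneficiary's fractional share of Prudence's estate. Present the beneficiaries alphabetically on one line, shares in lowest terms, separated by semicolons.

Only one parent, Nora, survives, so Nora takes the entire estate. The siblings take nothing because a surviving parent has priority.

Nora 1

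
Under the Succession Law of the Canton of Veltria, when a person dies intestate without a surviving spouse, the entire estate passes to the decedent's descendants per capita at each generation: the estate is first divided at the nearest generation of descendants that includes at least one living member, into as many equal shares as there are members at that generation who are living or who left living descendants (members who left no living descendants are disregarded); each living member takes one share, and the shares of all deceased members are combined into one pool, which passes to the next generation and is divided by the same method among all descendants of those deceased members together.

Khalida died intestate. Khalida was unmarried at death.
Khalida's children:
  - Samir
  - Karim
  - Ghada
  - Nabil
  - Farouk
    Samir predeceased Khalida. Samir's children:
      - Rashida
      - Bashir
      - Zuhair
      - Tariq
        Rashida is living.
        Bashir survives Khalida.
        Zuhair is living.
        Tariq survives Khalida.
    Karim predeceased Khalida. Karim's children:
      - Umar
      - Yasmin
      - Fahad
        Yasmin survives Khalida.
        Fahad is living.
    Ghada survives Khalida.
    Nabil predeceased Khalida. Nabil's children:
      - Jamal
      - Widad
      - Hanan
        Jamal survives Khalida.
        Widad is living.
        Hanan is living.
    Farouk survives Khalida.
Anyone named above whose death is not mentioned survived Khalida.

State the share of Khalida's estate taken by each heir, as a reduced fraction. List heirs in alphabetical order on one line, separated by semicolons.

Bashir 3/50; Fahad 3/50; Farouk 1/5; Ghada 1/5; Hanan 3/50; Jamal 3/50; Rashida 3/50; Tariq 3/50; Umar 3/50; Widad 3/50; Yasmin 3/50; Zuhair 3/50

There is no surviving spouse, so the entire estate passes to Khalida's descendants per capita at each generation.
At generation 1 (Samir, Karim, Ghada, Nabil, Farouk) there are 5 shares of (1)/5 = 1/5 each.
Living: Ghada and Farouk — each takes 1/5.
Deceased: Samir, Karim, and Nabil. Their combined 3/5 is pooled and carried to generation 2.
At generation 2 (Rashida, Bashir, Zuhair, Tariq, Umar, Yasmin, Fahad, Jamal, Widad, Hanan) there are 10 shares of (3/5)/10 = 3/50 each.
Living: Rashida, Bashir, Zuhair, Tariq, Umar, Yasmin, Fahad, Jamal, Widad, and Hanan — each takes 3/50.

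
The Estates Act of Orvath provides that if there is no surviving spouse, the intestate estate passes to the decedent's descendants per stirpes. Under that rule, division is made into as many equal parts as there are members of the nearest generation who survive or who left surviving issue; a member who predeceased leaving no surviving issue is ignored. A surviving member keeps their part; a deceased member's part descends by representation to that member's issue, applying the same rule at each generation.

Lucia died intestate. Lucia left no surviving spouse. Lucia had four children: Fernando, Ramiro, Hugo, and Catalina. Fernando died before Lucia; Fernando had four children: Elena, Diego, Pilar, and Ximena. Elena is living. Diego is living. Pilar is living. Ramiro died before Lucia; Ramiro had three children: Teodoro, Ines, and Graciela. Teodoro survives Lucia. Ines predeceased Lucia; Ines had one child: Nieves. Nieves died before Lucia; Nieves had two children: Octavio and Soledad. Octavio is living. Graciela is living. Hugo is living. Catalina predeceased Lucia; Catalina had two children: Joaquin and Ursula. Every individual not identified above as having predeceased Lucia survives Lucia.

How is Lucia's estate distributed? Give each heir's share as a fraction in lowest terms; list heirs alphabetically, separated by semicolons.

Diego 1/16; Elena 1/16; Graciela 1/12; Hugo 1/4; Joaquin 1/8; Octavio 1/24; Pilar 1/16; Soledad 1/24; Teodoro 1/12; Ursula 1/8; Ximena 1/16

There is no surviving spouse, so the entire estate passes to Lucia's descendants per stirpes.
The estate is divided into 4 equal shares of 1/4 among Fernando, Ramiro, Hugo, Catalina.
Fernando predeceased; the 1/4 allotted to Fernando's branch passes to Fernando's issue by representation.
The 1/4 is divided into 4 equal shares of 1/16 among Elena, Diego, Pilar, Ximena.
Elena is living and takes 1/16.
Diego is living and takes 1/16.
Pilar is living and takes 1/16.
Ximena is living and takes 1/16.
Ramiro predeceased; the 1/4 allotted to Ramiro's branch passes to Ramiro's issue by representation.
The 1/4 is divided into 3 equal shares of 1/12 among Teodoro, Ines, Graciela.
Teodoro is living and takes 1/12.
Ines predeceased; the 1/12 allotted to Ines's branch passes to Ines's issue by representation.
Nieves's line is the sole branch at this level, so the full 1/12 passes to Nieves's issue by representation.
The 1/12 is divided into 2 equal shares of 1/24 among Octavio, Soledad.
Octavio is living and takes 1/24.
Soledad is living and takes 1/24.
Graciela is living and takes 1/12.
Hugo is living and takes 1/4.
Catalina predeceased; the 1/4 allotted to Catalina's branch passes to Catalina's issue by representation.
The 1/4 is divided into 2 equal shares of 1/8 among Joaquin, Ursula.
Joaquin is living and takes 1/8.
Ursula is living and takes 1/8.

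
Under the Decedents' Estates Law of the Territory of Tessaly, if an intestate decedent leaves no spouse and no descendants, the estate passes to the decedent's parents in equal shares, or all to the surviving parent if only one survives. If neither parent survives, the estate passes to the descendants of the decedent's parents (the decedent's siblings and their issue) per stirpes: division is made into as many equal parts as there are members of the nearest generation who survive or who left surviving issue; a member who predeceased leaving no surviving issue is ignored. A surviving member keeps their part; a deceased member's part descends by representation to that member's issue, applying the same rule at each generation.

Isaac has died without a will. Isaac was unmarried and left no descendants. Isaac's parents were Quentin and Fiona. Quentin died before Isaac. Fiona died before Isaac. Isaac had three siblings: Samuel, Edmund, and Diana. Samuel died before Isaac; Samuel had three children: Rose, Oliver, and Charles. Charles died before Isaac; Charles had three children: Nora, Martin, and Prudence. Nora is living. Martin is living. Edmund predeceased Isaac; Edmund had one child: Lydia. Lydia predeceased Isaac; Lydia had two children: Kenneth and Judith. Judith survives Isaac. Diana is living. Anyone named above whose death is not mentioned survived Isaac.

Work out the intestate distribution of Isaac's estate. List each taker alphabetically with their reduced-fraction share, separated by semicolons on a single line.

Neither parent survives and there are no descendants, so the estate passes to Isaac's siblings and their issue per stirpes.
The estate is divided into 3 equal shares of 1/3 among Samuel, Edmund, Diana.
Samuel predeceased; the 1/3 allotted to Samuel's branch passes to Samuel's issue by representation.
The 1/3 is divided into 3 equal shares of 1/9 among Rose, Oliver, Charles.
Rose is living and takes 1/9.
Oliver is living and takes 1/9.
Charles predeceased; the 1/9 allotted to Charles's branch passes to Charles's issue by representation.
The 1/9 is divided into 3 equal shares of 1/27 among Nora, Martin, Prudence.
Nora is living and takes 1/27.
Martin is living and takes 1/27.
Prudence is living and takes 1/27.
Edmund predeceased; the 1/3 allotted to Edmund's branch passes to Edmund's issue by representation.
Lydia's line is the sole branch at this level, so the full 1/3 passes to Lydia's issue by representation.
The 1/3 is divided into 2 equal shares of 1/6 among Kenneth, Judith.
Kenneth is living and takes 1/6.
Judith is living and takes 1/6.
Diana is living and takes 1/3.

Diana 1/3; Judith 1/6; Kenneth 1/6; Martin 1/27; Nora 1/27; Oliver 1/9; Prudence 1/27; Rose 1/9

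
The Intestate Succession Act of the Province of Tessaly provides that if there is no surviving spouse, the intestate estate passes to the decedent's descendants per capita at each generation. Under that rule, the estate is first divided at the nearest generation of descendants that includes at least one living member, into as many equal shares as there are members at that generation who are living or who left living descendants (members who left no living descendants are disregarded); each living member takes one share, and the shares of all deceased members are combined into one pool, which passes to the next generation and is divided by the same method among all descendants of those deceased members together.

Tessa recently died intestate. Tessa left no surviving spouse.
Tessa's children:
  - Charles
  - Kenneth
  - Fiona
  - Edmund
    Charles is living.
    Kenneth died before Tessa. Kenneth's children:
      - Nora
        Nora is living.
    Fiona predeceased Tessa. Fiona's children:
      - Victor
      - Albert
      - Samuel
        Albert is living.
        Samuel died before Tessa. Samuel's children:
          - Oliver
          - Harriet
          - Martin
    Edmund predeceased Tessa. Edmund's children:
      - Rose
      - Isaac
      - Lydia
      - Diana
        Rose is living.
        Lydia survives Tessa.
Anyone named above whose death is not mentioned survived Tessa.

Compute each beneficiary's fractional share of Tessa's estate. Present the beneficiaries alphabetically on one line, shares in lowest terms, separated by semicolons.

Albert 3/32; Charles 1/4; Diana 3/32; Harriet 1/32; Isaac 3/32; Lydia 3/32; Martin 1/32; Nora 3/32; Oliver 1/32; Rose 3/32; Victor 3/32

There is no surviving spouse, so the entire estate passes to Tessa's descendants per capita at each generation.
At generation 1 (Charles, Kenneth, Fiona, Edmund) there are 4 shares of (1)/4 = 1/4 each.
Living: Charles — each takes 1/4.
Deceased: Kenneth, Fiona, and Edmund. Their combined 3/4 is pooled and carried to generation 2.
At generation 2 (Nora, Victor, Albert, Samuel, Rose, Isaac, Lydia, Diana) there are 8 shares of (3/4)/8 = 3/32 each.
Living: Nora, Victor, Albert, Rose, Isaac, Lydia, and Diana — each takes 3/32.
Deceased: Samuel. That 3/32 share is carried to generation 3.
At generation 3 (Oliver, Harriet, Martin) there are 3 shares of (3/32)/3 = 1/32 each.
Living: Oliver, Harriet, and Martin — each takes 1/32.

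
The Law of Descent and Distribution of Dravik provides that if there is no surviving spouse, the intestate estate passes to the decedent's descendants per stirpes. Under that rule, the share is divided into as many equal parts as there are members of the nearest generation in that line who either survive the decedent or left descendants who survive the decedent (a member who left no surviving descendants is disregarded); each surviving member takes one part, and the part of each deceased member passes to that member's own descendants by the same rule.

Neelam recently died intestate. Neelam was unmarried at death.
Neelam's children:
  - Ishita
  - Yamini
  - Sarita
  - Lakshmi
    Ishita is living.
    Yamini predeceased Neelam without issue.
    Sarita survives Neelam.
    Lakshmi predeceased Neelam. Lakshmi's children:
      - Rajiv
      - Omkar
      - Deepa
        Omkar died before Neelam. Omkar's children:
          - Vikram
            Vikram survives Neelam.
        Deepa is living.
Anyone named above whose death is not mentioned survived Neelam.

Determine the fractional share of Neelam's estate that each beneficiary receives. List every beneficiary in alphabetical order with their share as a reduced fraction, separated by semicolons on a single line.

Deepa 1/9; Ishita 1/3; Rajiv 1/9; Sarita 1/3; Vikram 1/9

There is no surviving spouse, so the entire estate passes to Neelam's descendants per stirpes.
Yamini left no surviving issue, so that branch lapses and is disregarded.
The estate is divided into 3 equal shares of 1/3 among Ishita, Sarita, Lakshmi.
Ishita is living and takes 1/3.
Sarita is living and takes 1/3.
Lakshmi predeceased; the 1/3 allotted to Lakshmi's branch passes to Lakshmi's issue by representation.
The 1/3 is divided into 3 equal shares of 1/9 among Rajiv, Omkar, Deepa.
Rajiv is living and takes 1/9.
Omkar predeceased; the 1/9 allotted to Omkar's branch passes to Omkar's issue by representation.
Vikram is the sole taker at this level and receives the full 1/9.
Deepa is living and takes 1/9.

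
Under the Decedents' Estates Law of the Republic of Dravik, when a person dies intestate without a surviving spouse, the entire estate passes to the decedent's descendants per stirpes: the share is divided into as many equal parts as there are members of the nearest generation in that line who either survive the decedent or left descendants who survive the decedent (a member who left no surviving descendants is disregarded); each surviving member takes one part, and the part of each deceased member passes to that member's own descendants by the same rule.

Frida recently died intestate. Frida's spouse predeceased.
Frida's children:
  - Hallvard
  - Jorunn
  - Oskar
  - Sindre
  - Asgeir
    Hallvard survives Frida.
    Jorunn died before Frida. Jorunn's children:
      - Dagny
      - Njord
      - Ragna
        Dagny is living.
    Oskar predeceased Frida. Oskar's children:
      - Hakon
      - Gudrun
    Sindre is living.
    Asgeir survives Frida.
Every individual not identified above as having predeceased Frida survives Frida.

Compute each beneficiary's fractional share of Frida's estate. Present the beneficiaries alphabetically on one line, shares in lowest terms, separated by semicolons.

There is no surviving spouse, so the entire estate passes to Frida's descendants per stirpes.
The estate is divided into 5 equal shares of 1/5 among Hallvard, Jorunn, Oskar, Sindre, Asgeir.
Hallvard is living and takes 1/5.
Jorunn predeceased; the 1/5 allotted to Jorunn's branch passes to Jorunn's issue by representation.
The 1/5 is divided into 3 equal shares of 1/15 among Dagny, Njord, Ragna.
Dagny is living and takes 1/15.
Njord is living and takes 1/15.
Ragna is living and takes 1/15.
Oskar predeceased; the 1/5 allotted to Oskar's branch passes to Oskar's issue by representation.
The 1/5 is divided into 2 equal shares of 1/10 among Hakon, Gudrun.
Hakon is living and takes 1/10.
Gudrun is living and takes 1/10.
Sindre is living and takes 1/5.
Asgeir is living and takes 1/5.

Asgeir 1/5; Dagny 1/15; Gudrun 1/10; Hakon 1/10; Hallvard 1/5; Njord 1/15; Ragna 1/15; Sindre 1/5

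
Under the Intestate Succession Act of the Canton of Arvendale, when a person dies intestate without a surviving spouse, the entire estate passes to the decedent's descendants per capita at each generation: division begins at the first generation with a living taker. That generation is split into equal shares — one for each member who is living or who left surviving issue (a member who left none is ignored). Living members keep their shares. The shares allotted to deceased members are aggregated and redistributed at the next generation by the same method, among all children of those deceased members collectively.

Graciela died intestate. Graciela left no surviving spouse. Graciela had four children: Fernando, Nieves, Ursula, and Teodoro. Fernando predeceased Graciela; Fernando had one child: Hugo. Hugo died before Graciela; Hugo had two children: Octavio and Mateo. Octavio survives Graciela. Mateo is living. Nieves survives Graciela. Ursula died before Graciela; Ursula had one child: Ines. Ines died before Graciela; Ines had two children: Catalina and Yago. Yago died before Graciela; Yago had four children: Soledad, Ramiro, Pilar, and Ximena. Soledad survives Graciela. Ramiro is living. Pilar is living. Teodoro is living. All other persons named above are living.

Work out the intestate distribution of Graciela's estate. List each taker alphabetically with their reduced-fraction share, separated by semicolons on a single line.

Catalina 1/8; Mateo 1/8; Nieves 1/4; Octavio 1/8; Pilar 1/32; Ramiro 1/32; Soledad 1/32; Teodoro 1/4; Ximena 1/32

There is no surviving spouse, so the entire estate passes to Graciela's descendants per capita at each generation.
At generation 1 (Fernando, Nieves, Ursula, Teodoro) there are 4 shares of (1)/4 = 1/4 each.
Living: Nieves and Teodoro — each takes 1/4.
Deceased: Fernando and Ursula. Their combined 1/2 is pooled and carried to generation 2.
At generation 2 (Hugo, Ines) there are 2 shares of (1/2)/2 = 1/4 each.
Deceased: Hugo and Ines. Their combined 1/2 is pooled and carried to generation 3.
At generation 3 (Octavio, Mateo, Catalina, Yago) there are 4 shares of (1/2)/4 = 1/8 each.
Living: Octavio, Mateo, and Catalina — each takes 1/8.
Deceased: Yago. That 1/8 share is carried to generation 4.
At generation 4 (Soledad, Ramiro, Pilar, Ximena) there are 4 shares of (1/8)/4 = 1/32 each.
Living: Soledad, Ramiro, Pilar, and Ximena — each takes 1/32.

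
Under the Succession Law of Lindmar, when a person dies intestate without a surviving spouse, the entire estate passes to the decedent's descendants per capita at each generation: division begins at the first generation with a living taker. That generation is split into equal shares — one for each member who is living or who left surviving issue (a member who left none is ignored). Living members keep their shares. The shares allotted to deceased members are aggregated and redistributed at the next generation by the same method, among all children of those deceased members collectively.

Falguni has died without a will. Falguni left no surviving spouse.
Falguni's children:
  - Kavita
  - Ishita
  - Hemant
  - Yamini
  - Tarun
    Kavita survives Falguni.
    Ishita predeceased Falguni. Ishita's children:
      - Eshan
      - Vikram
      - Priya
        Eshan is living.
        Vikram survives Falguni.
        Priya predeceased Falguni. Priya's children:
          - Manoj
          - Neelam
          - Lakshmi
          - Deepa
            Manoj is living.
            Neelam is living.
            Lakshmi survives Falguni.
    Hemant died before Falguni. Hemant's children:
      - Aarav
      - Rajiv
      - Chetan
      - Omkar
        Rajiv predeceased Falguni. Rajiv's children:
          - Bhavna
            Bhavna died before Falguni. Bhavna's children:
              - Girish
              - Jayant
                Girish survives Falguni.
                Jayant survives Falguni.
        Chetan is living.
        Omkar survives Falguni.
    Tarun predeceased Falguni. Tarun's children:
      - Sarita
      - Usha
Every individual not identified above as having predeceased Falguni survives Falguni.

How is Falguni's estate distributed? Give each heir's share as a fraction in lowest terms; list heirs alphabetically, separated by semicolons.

There is no surviving spouse, so the entire estate passes to Falguni's descendants per capita at each generation.
At generation 1 (Kavita, Ishita, Hemant, Yamini, Tarun) there are 5 shares of (1)/5 = 1/5 each.
Living: Kavita and Yamini — each takes 1/5.
Deceased: Ishita, Hemant, and Tarun. Their combined 3/5 is pooled and carried to generation 2.
At generation 2 (Eshan, Vikram, Priya, Aarav, Rajiv, Chetan, Omkar, Sarita, Usha) there are 9 shares of (3/5)/9 = 1/15 each.
Living: Eshan, Vikram, Aarav, Chetan, Omkar, Sarita, and Usha — each takes 1/15.
Deceased: Priya and Rajiv. Their combined 2/15 is pooled and carried to generation 3.
At generation 3 (Manoj, Neelam, Lakshmi, Deepa, Bhavna) there are 5 shares of (2/15)/5 = 2/75 each.
Living: Manoj, Neelam, Lakshmi, and Deepa — each takes 2/75.
Deceased: Bhavna. That 2/75 share is carried to generation 4.
At generation 4 (Girish, Jayant) there are 2 shares of (2/75)/2 = 1/75 each.
Living: Girish and Jayant — each takes 1/75.

Aarav 1/15; Chetan 1/15; Deepa 2/75; Eshan 1/15; Girish 1/75; Jayant 1/75; Kavita 1/5; Lakshmi 2/75; Manoj 2/75; Neelam 2/75; Omkar 1/15; Sarita 1/15; Usha 1/15; Vikram 1/15; Yamini 1/5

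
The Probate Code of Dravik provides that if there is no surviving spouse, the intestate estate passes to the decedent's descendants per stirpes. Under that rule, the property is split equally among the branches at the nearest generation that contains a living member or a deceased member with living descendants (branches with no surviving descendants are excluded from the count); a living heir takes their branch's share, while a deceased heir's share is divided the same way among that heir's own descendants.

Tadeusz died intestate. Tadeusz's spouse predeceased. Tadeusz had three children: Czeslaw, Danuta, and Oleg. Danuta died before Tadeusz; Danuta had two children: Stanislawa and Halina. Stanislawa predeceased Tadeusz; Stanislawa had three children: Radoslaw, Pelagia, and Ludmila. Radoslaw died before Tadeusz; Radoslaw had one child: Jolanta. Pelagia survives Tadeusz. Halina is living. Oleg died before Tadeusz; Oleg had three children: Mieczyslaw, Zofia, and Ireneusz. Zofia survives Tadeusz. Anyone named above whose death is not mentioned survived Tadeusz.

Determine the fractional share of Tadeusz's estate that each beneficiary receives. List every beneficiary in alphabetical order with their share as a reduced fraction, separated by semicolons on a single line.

Czeslaw 1/3; Halina 1/6; Ireneusz 1/9; Jolanta 1/18; Ludmila 1/18; Mieczyslaw 1/9; Pelagia 1/18; Zofia 1/9

There is no surviving spouse, so the entire estate passes to Tadeusz's descendants per stirpes.
The estate is divided into 3 equal shares of 1/3 among Czeslaw, Danuta, Oleg.
Czeslaw is living and takes 1/3.
Danuta predeceased; the 1/3 allotted to Danuta's branch passes to Danuta's issue by representation.
The 1/3 is divided into 2 equal shares of 1/6 among Stanislawa, Halina.
Stanislawa predeceased; the 1/6 allotted to Stanislawa's branch passes to Stanislawa's issue by representation.
The 1/6 is divided into 3 equal shares of 1/18 among Radoslaw, Pelagia, Ludmila.
Radoslaw predeceased; the 1/18 allotted to Radoslaw's branch passes to Radoslaw's issue by representation.
Jolanta is the sole taker at this level and receives the full 1/18.
Pelagia is living and takes 1/18.
Ludmila is living and takes 1/18.
Halina is living and takes 1/6.
Oleg predeceased; the 1/3 allotted to Oleg's branch passes to Oleg's issue by representation.
The 1/3 is divided into 3 equal shares of 1/9 among Mieczyslaw, Zofia, Ireneusz.
Mieczyslaw is living and takes 1/9.
Zofia is living and takes 1/9.
Ireneusz is living and takes 1/9.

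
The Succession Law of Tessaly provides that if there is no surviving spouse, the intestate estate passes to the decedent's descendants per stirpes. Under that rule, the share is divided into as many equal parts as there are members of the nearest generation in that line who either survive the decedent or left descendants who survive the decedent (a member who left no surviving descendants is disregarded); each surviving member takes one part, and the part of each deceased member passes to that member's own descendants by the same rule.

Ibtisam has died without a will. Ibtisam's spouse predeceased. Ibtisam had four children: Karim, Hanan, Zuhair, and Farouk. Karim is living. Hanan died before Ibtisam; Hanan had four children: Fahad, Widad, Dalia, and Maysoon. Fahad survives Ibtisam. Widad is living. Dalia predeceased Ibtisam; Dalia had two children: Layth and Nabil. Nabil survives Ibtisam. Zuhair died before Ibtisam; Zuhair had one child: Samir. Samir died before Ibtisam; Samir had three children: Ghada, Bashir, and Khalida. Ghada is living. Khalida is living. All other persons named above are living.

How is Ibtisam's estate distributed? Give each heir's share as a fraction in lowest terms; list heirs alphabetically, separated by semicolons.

There is no surviving spouse, so the entire estate passes to Ibtisam's descendants per stirpes.
The estate is divided into 4 equal shares of 1/4 among Karim, Hanan, Zuhair, Farouk.
Karim is living and takes 1/4.
Hanan predeceased; the 1/4 allotted to Hanan's branch passes to Hanan's issue by representation.
The 1/4 is divided into 4 equal shares of 1/16 among Fahad, Widad, Dalia, Maysoon.
Fahad is living and takes 1/16.
Widad is living and takes 1/16.
Dalia predeceased; the 1/16 allotted to Dalia's branch passes to Dalia's issue by representation.
The 1/16 is divided into 2 equal shares of 1/32 among Layth, Nabil.
Layth is living and takes 1/32.
Nabil is living and takes 1/32.
Maysoon is living and takes 1/16.
Zuhair predeceased; the 1/4 allotted to Zuhair's branch passes to Zuhair's issue by representation.
Samir's line is the sole branch at this level, so the full 1/4 passes to Samir's issue by representation.
The 1/4 is divided into 3 equal shares of 1/12 among Ghada, Bashir, Khalida.
Ghada is living and takes 1/12.
Bashir is living and takes 1/12.
Khalida is living and takes 1/12.
Farouk is living and takes 1/4.

Bashir 1/12; Fahad 1/16; Farouk 1/4; Ghada 1/12; Karim 1/4; Khalida 1/12; Layth 1/32; Maysoon 1/16; Nabil 1/32; Widad 1/16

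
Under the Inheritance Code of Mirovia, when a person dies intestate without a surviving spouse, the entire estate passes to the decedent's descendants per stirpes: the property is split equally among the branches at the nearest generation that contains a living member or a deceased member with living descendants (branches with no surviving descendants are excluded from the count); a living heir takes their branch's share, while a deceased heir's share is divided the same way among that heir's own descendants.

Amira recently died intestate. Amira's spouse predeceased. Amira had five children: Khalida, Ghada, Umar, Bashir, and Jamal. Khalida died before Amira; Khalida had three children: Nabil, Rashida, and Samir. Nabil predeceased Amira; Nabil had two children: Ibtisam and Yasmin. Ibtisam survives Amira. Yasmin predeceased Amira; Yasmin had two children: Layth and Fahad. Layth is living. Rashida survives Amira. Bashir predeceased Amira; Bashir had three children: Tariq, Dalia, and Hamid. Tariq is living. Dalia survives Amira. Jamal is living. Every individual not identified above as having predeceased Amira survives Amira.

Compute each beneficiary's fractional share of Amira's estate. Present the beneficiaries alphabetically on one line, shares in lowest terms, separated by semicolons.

Dalia 1/15; Fahad 1/60; Ghada 1/5; Hamid 1/15; Ibtisam 1/30; Jamal 1/5; Layth 1/60; Rashida 1/15; Samir 1/15; Tariq 1/15; Umar 1/5

There is no surviving spouse, so the entire estate passes to Amira's descendants per stirpes.
The estate is divided into 5 equal shares of 1/5 among Khalida, Ghada, Umar, Bashir, Jamal.
Khalida predeceased; the 1/5 allotted to Khalida's branch passes to Khalida's issue by representation.
The 1/5 is divided into 3 equal shares of 1/15 among Nabil, Rashida, Samir.
Nabil predeceased; the 1/15 allotted to Nabil's branch passes to Nabil's issue by representation.
The 1/15 is divided into 2 equal shares of 1/30 among Ibtisam, Yasmin.
Ibtisam is living and takes 1/30.
Yasmin predeceased; the 1/30 allotted to Yasmin's branch passes to Yasmin's issue by representation.
The 1/30 is divided into 2 equal shares of 1/60 among Layth, Fahad.
Layth is living and takes 1/60.
Fahad is living and takes 1/60.
Rashida is living and takes 1/15.
Samir is living and takes 1/15.
Ghada is living and takes 1/5.
Umar is living and takes 1/5.
Bashir predeceased; the 1/5 allotted to Bashir's branch passes to Bashir's issue by representation.
The 1/5 is divided into 3 equal shares of 1/15 among Tariq, Dalia, Hamid.
Tariq is living and takes 1/15.
Dalia is living and takes 1/15.
Hamid is living and takes 1/15.
Jamal is living and takes 1/5.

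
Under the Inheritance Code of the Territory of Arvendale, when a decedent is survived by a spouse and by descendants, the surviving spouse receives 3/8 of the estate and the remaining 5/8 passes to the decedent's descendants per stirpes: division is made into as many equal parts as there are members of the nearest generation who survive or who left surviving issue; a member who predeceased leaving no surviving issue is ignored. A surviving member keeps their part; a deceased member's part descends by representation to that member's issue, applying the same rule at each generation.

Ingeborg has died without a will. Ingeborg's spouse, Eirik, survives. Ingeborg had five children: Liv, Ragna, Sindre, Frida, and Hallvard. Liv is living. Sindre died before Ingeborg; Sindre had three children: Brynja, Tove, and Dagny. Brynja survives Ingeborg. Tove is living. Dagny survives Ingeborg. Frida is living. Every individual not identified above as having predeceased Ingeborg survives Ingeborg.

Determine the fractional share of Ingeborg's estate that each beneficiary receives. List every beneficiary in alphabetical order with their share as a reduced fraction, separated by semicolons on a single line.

Brynja 1/24; Dagny 1/24; Eirik 3/8; Frida 1/8; Hallvard 1/8; Liv 1/8; Ragna 1/8; Tove 1/24

Eirik, as surviving spouse, takes 3/8.
The remaining 5/8 passes to Ingeborg's descendants per stirpes.
The 5/8 is divided into 5 equal shares of 1/8 among Liv, Ragna, Sindre, Frida, Hallvard.
Liv is living and takes 1/8.
Ragna is living and takes 1/8.
Sindre predeceased; the 1/8 allotted to Sindre's branch passes to Sindre's issue by representation.
The 1/8 is divided into 3 equal shares of 1/24 among Brynja, Tove, Dagny.
Brynja is living and takes 1/24.
Tove is living and takes 1/24.
Dagny is living and takes 1/24.
Frida is living and takes 1/8.
Hallvard is living and takes 1/8.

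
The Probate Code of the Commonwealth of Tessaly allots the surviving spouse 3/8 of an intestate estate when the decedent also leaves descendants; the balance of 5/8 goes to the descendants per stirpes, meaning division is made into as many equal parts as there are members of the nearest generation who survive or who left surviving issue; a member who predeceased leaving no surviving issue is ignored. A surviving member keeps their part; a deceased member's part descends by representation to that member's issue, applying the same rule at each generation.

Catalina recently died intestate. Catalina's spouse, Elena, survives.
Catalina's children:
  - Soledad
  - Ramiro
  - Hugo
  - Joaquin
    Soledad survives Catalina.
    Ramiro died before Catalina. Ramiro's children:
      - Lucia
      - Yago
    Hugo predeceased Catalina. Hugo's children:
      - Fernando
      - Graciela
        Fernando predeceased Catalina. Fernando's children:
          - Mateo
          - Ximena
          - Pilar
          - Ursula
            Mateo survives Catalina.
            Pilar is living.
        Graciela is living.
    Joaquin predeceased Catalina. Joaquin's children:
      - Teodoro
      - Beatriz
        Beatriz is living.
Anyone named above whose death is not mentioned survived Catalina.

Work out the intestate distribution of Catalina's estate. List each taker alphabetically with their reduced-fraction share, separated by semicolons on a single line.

Beatriz 5/64; Elena 3/8; Graciela 5/64; Lucia 5/64; Mateo 5/256; Pilar 5/256; Soledad 5/32; Teodoro 5/64; Ursula 5/256; Ximena 5/256; Yago 5/64

Elena, as surviving spouse, takes 3/8.
The remaining 5/8 passes to Catalina's descendants per stirpes.
The 5/8 is divided into 4 equal shares of 5/32 among Soledad, Ramiro, Hugo, Joaquin.
Soledad is living and takes 5/32.
Ramiro predeceased; the 5/32 allotted to Ramiro's branch passes to Ramiro's issue by representation.
The 5/32 is divided into 2 equal shares of 5/64 among Lucia, Yago.
Lucia is living and takes 5/64.
Yago is living and takes 5/64.
Hugo predeceased; the 5/32 allotted to Hugo's branch passes to Hugo's issue by representation.
The 5/32 is divided into 2 equal shares of 5/64 among Fernando, Graciela.
Fernando predeceased; the 5/64 allotted to Fernando's branch passes to Fernando's issue by representation.
The 5/64 is divided into 4 equal shares of 5/256 among Mateo, Ximena, Pilar, Ursula.
Mateo is living and takes 5/256.
Ximena is living and takes 5/256.
Pilar is living and takes 5/256.
Ursula is living and takes 5/256.
Graciela is living and takes 5/64.
Joaquin predeceased; the 5/32 allotted to Joaquin's branch passes to Joaquin's issue by representation.
The 5/32 is divided into 2 equal shares of 5/64 among Teodoro, Beatriz.
Teodoro is living and takes 5/64.
Beatriz is living and takes 5/64.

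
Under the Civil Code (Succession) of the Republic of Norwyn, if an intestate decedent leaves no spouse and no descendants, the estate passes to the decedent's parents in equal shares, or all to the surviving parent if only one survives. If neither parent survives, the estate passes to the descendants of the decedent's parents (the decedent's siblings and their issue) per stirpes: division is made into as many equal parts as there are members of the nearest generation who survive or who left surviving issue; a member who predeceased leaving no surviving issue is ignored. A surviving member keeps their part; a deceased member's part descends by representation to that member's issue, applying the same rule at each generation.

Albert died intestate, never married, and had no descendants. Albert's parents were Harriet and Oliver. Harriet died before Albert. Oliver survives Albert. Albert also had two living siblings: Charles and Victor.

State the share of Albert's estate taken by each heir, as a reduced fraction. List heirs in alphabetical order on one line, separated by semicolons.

Oliver 1

Only one parent, Oliver, survives, so Oliver takes the entire estate. The siblings take nothing because a surviving parent has priority.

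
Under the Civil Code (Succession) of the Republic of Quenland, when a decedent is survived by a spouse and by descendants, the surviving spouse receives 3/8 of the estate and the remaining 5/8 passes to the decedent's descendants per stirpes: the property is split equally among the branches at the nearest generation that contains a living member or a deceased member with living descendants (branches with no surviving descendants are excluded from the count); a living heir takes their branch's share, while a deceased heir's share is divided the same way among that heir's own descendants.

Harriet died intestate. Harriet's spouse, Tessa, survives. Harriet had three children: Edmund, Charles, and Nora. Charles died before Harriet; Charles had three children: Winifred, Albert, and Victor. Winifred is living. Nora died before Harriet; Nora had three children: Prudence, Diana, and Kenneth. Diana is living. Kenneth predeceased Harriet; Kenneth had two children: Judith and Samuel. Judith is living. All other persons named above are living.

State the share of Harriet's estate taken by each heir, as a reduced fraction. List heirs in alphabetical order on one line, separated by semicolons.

Tessa, as surviving spouse, takes 3/8.
The remaining 5/8 passes to Harriet's descendants per stirpes.
The 5/8 is divided into 3 equal shares of 5/24 among Edmund, Charles, Nora.
Edmund is living and takes 5/24.
Charles predeceased; the 5/24 allotted to Charles's branch passes to Charles's issue by representation.
The 5/24 is divided into 3 equal shares of 5/72 among Winifred, Albert, Victor.
Winifred is living and takes 5/72.
Albert is living and takes 5/72.
Victor is living and takes 5/72.
Nora predeceased; the 5/24 allotted to Nora's branch passes to Nora's issue by representation.
The 5/24 is divided into 3 equal shares of 5/72 among Prudence, Diana, Kenneth.
Prudence is living and takes 5/72.
Diana is living and takes 5/72.
Kenneth predeceased; the 5/72 allotted to Kenneth's branch passes to Kenneth's issue by representation.
The 5/72 is divided into 2 equal shares of 5/144 among Judith, Samuel.
Judith is living and takes 5/144.
Samuel is living and takes 5/144.

Albert 5/72; Diana 5/72; Edmund 5/24; Judith 5/144; Prudence 5/72; Samuel 5/144; Tessa 3/8; Victor 5/72; Winifred 5/72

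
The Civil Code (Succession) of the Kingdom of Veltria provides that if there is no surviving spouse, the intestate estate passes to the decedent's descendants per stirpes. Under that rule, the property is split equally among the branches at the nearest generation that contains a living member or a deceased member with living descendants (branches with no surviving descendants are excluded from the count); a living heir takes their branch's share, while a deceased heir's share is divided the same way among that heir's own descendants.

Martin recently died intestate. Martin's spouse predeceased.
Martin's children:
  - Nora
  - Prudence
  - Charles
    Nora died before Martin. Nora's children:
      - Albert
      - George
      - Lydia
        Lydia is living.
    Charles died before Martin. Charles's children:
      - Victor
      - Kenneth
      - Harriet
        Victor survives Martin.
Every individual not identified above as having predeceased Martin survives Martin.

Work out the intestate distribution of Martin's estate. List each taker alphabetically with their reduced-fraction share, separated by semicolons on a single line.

Albert 1/9; George 1/9; Harriet 1/9; Kenneth 1/9; Lydia 1/9; Prudence 1/3; Victor 1/9

There is no surviving spouse, so the entire estate passes to Martin's descendants per stirpes.
The estate is divided into 3 equal shares of 1/3 among Nora, Prudence, Charles.
Nora predeceased; the 1/3 allotted to Nora's branch passes to Nora's issue by representation.
The 1/3 is divided into 3 equal shares of 1/9 among Albert, George, Lydia.
Albert is living and takes 1/9.
George is living and takes 1/9.
Lydia is living and takes 1/9.
Prudence is living and takes 1/3.
Charles predeceased; the 1/3 allotted to Charles's branch passes to Charles's issue by representation.
The 1/3 is divided into 3 equal shares of 1/9 among Victor, Kenneth, Harriet.
Victor is living and takes 1/9.
Kenneth is living and takes 1/9.
Harriet is living and takes 1/9.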